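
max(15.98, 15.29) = 15.98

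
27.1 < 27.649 True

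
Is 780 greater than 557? Yes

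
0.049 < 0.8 True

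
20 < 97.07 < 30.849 False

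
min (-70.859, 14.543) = -70.859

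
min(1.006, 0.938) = 0.938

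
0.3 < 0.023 False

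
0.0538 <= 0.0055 False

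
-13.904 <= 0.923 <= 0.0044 False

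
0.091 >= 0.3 False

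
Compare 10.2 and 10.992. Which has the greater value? 10.992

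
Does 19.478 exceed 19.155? Yes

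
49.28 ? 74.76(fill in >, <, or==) <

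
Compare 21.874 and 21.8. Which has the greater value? 21.874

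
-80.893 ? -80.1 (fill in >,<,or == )<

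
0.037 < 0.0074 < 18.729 False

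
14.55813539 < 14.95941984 True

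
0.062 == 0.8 False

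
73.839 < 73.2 False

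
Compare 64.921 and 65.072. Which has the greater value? 65.072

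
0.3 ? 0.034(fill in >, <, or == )>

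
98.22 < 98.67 True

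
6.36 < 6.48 True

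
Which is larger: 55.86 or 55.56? 55.86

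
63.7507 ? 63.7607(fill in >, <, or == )<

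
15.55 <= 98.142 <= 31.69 False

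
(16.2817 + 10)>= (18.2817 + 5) True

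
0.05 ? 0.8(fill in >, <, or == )<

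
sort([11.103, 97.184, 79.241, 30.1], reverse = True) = [97.184, 79.241, 30.1, 11.103]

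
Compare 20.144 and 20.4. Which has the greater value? 20.4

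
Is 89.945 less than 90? Yes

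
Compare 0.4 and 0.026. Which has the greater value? 0.4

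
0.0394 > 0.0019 True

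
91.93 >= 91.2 True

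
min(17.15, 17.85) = 17.15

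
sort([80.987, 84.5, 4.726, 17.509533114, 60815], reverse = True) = [60815, 84.5, 80.987, 17.509533114, 4.726]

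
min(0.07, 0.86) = 0.07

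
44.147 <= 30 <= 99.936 False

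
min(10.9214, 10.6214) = 10.6214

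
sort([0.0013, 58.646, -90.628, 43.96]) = [-90.628, 0.0013, 43.96, 58.646]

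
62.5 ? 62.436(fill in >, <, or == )>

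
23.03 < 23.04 True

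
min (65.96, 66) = 65.96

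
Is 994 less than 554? No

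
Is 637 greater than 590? Yes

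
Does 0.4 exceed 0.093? Yes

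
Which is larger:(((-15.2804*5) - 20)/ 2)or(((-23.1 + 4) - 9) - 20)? (((-23.1 + 4) - 9) - 20)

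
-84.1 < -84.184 False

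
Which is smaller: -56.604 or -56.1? -56.604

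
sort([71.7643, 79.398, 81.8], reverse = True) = [81.8, 79.398, 71.7643]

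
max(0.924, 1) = 1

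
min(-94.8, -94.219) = -94.8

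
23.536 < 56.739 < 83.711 True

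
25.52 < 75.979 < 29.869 False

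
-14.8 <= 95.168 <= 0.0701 False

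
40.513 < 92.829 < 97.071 True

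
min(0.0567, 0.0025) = 0.0025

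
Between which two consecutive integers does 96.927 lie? 96 and 97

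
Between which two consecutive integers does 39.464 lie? 39 and 40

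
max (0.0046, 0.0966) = 0.0966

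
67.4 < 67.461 True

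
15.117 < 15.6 True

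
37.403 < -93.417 False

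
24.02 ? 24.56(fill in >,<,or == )<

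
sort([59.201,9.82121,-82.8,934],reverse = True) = [934,59.201,9.82121,-82.8]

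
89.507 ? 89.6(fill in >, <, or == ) <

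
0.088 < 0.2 True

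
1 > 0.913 True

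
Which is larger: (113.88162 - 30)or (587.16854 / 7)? (113.88162 - 30)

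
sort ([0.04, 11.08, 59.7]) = [0.04, 11.08, 59.7]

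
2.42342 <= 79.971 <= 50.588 False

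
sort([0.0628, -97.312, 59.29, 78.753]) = [-97.312, 0.0628, 59.29, 78.753]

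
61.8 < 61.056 False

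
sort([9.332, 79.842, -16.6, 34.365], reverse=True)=[79.842, 34.365, 9.332, -16.6]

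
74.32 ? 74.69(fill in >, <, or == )<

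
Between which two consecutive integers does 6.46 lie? 6 and 7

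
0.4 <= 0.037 False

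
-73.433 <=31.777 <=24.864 False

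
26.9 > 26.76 True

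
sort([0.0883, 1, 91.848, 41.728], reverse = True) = [91.848, 41.728, 1, 0.0883]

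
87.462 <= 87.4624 True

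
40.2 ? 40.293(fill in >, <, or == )<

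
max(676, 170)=676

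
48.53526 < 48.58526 True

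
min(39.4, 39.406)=39.4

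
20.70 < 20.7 False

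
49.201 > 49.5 False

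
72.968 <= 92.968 True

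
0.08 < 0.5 True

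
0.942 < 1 True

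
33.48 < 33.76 True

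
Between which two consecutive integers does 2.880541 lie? 2 and 3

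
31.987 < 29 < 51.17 False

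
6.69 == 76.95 False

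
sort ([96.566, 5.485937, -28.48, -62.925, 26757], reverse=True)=[26757, 96.566, 5.485937, -28.48, -62.925]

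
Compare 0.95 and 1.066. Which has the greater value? 1.066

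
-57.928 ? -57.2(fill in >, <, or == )<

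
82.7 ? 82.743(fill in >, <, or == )<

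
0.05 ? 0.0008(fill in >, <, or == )>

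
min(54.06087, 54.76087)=54.06087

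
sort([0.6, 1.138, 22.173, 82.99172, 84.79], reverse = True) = [84.79, 82.99172, 22.173, 1.138, 0.6]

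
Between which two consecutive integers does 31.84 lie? 31 and 32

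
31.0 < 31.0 False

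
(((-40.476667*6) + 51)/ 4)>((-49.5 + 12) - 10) False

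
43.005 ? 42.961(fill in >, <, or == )>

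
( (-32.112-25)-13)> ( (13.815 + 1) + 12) False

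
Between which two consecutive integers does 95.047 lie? 95 and 96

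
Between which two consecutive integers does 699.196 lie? 699 and 700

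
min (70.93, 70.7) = 70.7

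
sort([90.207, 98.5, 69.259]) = [69.259, 90.207, 98.5]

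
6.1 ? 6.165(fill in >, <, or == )<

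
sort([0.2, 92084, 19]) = [0.2, 19, 92084]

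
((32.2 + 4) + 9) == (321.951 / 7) False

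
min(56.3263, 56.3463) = 56.3263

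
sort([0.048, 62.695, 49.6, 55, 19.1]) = [0.048, 19.1, 49.6, 55, 62.695]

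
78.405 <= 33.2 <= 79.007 False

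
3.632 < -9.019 False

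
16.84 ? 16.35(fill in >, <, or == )>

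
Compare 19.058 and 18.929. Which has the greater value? 19.058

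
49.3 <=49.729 True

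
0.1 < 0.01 False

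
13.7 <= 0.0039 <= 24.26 False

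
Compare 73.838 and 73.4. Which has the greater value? 73.838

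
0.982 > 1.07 False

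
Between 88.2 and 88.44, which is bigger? 88.44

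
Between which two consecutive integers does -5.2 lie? -6 and -5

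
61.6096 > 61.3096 True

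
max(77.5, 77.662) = 77.662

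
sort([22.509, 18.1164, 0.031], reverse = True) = [22.509, 18.1164, 0.031]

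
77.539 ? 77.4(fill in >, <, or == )>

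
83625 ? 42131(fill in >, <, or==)>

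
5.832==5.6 False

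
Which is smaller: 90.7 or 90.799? 90.7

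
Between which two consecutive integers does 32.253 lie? 32 and 33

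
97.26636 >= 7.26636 True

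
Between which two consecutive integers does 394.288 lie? 394 and 395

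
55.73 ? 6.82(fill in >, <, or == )>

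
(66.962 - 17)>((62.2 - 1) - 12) True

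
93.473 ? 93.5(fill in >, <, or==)<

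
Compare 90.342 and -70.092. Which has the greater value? 90.342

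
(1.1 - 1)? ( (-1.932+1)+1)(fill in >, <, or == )>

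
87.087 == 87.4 False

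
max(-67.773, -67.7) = -67.7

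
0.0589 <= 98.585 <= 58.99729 False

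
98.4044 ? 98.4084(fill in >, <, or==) <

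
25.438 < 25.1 False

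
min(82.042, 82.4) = 82.042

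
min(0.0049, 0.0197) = 0.0049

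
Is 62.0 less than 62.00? No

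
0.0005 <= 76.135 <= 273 True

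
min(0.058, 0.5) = 0.058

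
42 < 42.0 False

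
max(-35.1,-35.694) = -35.1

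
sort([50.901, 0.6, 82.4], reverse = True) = [82.4, 50.901, 0.6]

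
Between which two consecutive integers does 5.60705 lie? 5 and 6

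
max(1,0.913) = 1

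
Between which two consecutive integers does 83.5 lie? 83 and 84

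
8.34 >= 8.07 True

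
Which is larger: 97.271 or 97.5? 97.5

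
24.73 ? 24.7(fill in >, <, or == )>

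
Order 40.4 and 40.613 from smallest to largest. 40.4, 40.613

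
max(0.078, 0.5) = 0.5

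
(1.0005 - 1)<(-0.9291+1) True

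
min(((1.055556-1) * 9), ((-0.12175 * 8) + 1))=0.026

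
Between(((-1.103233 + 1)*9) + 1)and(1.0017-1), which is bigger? (((-1.103233 + 1)*9) + 1)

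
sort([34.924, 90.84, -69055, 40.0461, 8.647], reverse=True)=[90.84, 40.0461, 34.924, 8.647, -69055]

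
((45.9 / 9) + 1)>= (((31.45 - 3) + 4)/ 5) False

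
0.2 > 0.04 True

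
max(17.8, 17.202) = 17.8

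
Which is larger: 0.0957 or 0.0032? 0.0957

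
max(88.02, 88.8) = 88.8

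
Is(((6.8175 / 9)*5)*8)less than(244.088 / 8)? Yes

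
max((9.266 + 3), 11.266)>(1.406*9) False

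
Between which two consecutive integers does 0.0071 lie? 0 and 1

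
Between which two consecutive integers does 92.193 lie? 92 and 93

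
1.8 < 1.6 False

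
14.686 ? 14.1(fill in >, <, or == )>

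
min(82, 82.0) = 82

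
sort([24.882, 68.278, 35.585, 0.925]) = [0.925, 24.882, 35.585, 68.278]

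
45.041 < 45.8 True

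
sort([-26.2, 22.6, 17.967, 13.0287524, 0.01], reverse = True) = [22.6, 17.967, 13.0287524, 0.01, -26.2]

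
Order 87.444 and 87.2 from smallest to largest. 87.2, 87.444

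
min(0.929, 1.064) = 0.929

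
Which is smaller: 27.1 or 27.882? 27.1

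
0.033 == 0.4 False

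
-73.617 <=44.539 True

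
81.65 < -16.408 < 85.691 False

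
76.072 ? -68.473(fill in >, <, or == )>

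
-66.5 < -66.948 False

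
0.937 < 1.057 True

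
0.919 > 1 False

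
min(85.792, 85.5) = 85.5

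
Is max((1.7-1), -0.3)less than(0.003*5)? No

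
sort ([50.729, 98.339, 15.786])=[15.786, 50.729, 98.339]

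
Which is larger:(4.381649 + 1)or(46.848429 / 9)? (4.381649 + 1)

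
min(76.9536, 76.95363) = 76.9536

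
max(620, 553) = 620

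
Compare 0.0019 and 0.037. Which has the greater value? 0.037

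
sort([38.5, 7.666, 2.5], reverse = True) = [38.5, 7.666, 2.5]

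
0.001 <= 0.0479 True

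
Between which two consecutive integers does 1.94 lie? 1 and 2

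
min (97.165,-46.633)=-46.633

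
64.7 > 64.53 True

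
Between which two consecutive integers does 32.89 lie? 32 and 33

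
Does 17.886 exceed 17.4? Yes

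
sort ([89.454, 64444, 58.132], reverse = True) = [64444, 89.454, 58.132]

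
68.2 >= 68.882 False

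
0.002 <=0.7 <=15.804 True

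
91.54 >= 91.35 True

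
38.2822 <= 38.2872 True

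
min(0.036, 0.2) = 0.036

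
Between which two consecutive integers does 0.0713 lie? 0 and 1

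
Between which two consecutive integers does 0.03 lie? 0 and 1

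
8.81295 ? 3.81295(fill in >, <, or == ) >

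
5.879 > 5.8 True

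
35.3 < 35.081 False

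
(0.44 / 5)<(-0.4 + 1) True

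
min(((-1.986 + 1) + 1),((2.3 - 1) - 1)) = 0.014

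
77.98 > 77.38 True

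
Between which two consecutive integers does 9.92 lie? 9 and 10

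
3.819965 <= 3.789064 False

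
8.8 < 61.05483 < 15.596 False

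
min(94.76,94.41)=94.41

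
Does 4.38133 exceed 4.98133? No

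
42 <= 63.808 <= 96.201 True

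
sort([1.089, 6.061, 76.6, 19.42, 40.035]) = [1.089, 6.061, 19.42, 40.035, 76.6]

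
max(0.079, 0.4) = 0.4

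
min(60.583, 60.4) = 60.4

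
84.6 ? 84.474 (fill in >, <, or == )>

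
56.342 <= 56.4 True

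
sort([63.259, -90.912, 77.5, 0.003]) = [-90.912, 0.003, 63.259, 77.5]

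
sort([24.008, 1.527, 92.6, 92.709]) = [1.527, 24.008, 92.6, 92.709]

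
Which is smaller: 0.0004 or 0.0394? 0.0004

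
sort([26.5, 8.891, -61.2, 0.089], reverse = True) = [26.5, 8.891, 0.089, -61.2]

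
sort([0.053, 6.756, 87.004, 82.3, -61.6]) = [-61.6, 0.053, 6.756, 82.3, 87.004]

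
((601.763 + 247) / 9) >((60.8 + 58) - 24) False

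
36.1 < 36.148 True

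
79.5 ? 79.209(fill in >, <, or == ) >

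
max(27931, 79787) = 79787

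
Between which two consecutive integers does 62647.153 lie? 62647 and 62648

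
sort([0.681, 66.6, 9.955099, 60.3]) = [0.681, 9.955099, 60.3, 66.6]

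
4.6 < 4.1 False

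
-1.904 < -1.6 True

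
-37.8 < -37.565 True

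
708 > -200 True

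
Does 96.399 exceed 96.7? No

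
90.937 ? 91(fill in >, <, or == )<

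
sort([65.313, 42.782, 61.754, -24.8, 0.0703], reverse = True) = [65.313, 61.754, 42.782, 0.0703, -24.8]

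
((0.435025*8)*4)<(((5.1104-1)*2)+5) False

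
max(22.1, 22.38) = 22.38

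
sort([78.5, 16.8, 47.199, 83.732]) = [16.8, 47.199, 78.5, 83.732]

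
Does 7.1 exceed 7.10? No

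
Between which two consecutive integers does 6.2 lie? 6 and 7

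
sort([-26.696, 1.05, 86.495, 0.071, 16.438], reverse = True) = [86.495, 16.438, 1.05, 0.071, -26.696]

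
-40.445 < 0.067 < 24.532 True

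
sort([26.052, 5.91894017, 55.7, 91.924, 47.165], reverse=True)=[91.924, 55.7, 47.165, 26.052, 5.91894017]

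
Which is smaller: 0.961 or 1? 0.961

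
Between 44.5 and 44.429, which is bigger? 44.5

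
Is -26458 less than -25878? Yes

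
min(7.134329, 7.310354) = 7.134329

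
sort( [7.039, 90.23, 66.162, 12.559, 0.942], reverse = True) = [90.23, 66.162, 12.559, 7.039, 0.942]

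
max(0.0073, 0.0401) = 0.0401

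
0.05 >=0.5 False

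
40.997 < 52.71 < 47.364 False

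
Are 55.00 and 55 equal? Yes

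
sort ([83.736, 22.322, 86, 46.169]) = [22.322, 46.169, 83.736, 86]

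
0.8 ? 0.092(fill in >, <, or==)>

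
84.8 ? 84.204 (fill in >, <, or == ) >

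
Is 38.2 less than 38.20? No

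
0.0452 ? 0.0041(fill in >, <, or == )>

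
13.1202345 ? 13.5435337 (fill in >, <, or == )<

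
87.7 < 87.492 False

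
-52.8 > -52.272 False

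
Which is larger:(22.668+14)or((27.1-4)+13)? (22.668+14)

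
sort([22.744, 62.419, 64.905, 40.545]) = [22.744, 40.545, 62.419, 64.905]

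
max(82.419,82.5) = 82.5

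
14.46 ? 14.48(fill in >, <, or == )<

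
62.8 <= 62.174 False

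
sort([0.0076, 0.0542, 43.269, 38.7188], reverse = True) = [43.269, 38.7188, 0.0542, 0.0076]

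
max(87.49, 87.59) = 87.59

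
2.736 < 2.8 True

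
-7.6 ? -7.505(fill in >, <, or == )<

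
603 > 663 False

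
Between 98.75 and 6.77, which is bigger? 98.75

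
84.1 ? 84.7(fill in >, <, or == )<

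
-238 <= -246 False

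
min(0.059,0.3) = 0.059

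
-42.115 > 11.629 False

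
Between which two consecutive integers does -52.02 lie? -53 and -52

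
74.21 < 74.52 True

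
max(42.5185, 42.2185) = 42.5185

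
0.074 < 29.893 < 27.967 False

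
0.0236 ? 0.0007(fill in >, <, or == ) >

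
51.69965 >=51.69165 True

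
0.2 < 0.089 False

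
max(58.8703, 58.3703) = 58.8703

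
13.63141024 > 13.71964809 False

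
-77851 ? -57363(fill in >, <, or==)<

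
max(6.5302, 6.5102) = 6.5302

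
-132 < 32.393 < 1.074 False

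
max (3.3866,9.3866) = 9.3866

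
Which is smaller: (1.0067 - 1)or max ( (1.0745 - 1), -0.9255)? (1.0067 - 1)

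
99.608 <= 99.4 False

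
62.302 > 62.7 False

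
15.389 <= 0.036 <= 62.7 False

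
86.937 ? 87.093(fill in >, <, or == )<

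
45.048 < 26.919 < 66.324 False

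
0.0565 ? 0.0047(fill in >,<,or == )>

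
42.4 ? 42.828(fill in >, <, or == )<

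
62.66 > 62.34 True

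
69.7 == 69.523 False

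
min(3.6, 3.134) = 3.134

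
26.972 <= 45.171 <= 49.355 True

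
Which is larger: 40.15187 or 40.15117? 40.15187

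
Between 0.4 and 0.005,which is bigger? 0.4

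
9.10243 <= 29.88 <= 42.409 True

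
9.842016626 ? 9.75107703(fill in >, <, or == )>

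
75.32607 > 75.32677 False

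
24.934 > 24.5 True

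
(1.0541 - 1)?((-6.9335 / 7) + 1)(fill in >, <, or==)>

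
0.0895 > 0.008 True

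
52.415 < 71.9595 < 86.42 True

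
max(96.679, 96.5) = 96.679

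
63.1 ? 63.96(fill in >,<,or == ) <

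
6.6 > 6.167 True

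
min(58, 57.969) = 57.969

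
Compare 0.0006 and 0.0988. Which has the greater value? 0.0988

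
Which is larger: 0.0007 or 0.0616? 0.0616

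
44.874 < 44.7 False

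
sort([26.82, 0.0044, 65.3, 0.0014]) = [0.0014, 0.0044, 26.82, 65.3]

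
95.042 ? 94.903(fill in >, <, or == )>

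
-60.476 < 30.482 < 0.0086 False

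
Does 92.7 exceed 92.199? Yes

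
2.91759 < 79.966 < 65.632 False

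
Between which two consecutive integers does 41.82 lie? 41 and 42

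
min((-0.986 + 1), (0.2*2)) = 0.014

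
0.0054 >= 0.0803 False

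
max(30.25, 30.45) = 30.45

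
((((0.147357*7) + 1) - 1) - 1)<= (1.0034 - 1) False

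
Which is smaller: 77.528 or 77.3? 77.3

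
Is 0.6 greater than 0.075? Yes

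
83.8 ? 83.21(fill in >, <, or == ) >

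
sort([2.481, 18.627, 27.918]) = [2.481, 18.627, 27.918]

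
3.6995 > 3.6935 True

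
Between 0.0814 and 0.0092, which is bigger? 0.0814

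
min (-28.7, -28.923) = -28.923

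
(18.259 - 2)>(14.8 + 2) False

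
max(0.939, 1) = 1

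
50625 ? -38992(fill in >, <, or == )>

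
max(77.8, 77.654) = 77.8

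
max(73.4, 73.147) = 73.4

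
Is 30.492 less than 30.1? No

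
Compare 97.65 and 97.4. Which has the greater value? 97.65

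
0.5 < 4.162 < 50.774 True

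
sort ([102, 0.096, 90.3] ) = [0.096, 90.3, 102]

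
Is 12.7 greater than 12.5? Yes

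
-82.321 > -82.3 False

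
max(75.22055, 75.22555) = 75.22555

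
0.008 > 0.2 False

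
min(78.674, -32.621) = -32.621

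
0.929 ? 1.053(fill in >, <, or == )<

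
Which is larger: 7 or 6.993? 7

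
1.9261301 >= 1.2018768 True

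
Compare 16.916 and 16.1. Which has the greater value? 16.916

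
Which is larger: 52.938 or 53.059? 53.059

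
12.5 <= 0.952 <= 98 False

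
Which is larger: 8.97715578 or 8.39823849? 8.97715578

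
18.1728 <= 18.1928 True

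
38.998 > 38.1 True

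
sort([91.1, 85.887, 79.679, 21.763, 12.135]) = [12.135, 21.763, 79.679, 85.887, 91.1]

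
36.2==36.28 False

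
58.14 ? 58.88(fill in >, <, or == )<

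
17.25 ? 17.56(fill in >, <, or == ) <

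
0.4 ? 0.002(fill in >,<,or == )>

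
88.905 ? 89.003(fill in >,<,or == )<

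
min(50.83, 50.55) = 50.55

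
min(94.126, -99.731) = -99.731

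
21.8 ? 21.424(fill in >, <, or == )>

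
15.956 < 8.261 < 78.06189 False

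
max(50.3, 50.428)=50.428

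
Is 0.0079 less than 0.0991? Yes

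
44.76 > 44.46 True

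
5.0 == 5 True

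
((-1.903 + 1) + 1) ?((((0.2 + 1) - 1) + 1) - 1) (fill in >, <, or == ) <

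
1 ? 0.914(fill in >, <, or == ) >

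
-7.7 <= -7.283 True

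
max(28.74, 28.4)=28.74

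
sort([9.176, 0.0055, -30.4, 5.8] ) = [-30.4, 0.0055, 5.8, 9.176]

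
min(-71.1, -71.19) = -71.19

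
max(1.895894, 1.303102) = 1.895894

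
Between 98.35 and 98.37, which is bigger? 98.37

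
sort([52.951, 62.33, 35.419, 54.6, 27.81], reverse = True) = [62.33, 54.6, 52.951, 35.419, 27.81]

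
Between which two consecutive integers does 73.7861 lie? 73 and 74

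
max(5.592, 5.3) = 5.592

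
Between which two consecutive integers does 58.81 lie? 58 and 59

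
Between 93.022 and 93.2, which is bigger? 93.2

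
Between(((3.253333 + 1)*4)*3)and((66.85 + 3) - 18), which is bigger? ((66.85 + 3) - 18)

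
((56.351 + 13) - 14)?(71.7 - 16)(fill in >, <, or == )<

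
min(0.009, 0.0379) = 0.009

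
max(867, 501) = 867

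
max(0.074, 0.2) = 0.2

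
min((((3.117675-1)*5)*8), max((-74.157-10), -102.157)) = -84.157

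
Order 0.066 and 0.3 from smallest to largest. 0.066, 0.3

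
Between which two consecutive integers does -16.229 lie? -17 and -16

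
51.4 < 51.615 True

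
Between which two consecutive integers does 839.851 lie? 839 and 840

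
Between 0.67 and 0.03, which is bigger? 0.67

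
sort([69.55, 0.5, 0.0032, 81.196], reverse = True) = [81.196, 69.55, 0.5, 0.0032]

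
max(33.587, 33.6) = 33.6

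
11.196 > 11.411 False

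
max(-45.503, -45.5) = -45.5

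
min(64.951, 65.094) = 64.951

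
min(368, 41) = 41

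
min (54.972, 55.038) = 54.972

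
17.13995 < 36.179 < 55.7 True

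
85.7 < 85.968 True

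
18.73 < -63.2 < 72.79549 False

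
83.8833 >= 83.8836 False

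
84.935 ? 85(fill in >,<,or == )<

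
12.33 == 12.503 False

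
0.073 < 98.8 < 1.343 False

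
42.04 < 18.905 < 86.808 False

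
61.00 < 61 False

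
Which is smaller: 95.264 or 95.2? 95.2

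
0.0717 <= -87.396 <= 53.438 False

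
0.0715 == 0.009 False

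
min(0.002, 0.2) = 0.002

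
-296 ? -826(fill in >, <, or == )>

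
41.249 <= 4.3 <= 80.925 False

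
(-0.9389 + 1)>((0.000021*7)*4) True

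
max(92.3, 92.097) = 92.3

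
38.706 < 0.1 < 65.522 False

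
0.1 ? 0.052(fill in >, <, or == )>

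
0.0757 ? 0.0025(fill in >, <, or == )>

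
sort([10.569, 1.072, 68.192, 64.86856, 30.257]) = [1.072, 10.569, 30.257, 64.86856, 68.192]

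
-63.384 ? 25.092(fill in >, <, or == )<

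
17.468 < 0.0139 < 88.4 False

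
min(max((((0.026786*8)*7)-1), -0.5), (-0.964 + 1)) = 0.036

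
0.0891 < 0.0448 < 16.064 False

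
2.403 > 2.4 True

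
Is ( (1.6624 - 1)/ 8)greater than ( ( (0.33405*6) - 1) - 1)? Yes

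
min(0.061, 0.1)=0.061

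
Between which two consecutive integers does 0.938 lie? 0 and 1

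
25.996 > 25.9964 False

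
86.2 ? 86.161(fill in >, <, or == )>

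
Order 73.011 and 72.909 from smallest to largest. 72.909, 73.011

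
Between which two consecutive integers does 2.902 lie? 2 and 3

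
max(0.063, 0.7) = 0.7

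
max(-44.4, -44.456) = -44.4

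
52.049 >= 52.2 False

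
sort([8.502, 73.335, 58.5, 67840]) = [8.502, 58.5, 73.335, 67840]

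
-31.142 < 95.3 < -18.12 False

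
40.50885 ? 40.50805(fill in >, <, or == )>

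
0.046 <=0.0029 False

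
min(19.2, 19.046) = 19.046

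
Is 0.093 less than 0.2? Yes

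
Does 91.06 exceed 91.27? No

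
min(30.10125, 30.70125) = 30.10125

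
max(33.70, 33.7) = 33.7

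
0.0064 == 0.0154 False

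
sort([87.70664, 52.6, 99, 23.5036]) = [23.5036, 52.6, 87.70664, 99]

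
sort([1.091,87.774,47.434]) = [1.091,47.434,87.774]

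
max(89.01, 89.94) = 89.94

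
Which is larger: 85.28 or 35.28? 85.28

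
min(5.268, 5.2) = 5.2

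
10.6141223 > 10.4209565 True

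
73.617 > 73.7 False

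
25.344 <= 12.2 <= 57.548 False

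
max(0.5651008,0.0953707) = 0.5651008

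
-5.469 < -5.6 False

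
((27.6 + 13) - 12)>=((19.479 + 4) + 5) True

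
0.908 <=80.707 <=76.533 False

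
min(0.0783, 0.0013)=0.0013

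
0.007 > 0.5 False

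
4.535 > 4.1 True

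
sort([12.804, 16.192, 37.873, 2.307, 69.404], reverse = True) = [69.404, 37.873, 16.192, 12.804, 2.307]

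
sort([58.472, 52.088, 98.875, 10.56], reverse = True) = [98.875, 58.472, 52.088, 10.56]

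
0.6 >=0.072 True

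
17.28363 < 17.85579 True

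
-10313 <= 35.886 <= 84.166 True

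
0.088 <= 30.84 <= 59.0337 True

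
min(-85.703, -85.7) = -85.703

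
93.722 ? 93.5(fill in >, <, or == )>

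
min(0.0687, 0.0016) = 0.0016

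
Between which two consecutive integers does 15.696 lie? 15 and 16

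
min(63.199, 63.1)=63.1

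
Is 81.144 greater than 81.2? No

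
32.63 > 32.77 False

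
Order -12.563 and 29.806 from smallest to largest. -12.563, 29.806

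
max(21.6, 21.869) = 21.869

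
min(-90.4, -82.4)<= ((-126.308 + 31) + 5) True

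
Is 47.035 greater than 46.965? Yes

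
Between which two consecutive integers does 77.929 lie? 77 and 78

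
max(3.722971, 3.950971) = 3.950971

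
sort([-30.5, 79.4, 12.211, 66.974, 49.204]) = [-30.5, 12.211, 49.204, 66.974, 79.4]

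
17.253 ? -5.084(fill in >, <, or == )>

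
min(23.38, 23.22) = 23.22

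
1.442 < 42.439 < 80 True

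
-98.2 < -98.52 False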